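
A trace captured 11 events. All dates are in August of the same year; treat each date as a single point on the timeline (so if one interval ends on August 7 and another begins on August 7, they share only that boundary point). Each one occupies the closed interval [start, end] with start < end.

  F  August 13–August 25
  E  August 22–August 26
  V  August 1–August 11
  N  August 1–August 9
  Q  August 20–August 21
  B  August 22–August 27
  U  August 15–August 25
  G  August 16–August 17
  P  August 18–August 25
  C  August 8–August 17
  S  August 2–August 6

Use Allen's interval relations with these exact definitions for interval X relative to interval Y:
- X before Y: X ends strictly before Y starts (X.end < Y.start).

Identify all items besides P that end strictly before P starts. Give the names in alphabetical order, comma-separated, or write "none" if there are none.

C, G, N, S, V

Target P = [August 18, August 25].
B [August 22, August 27] → overlapped-by → no.
C [August 8, August 17] → before → yes.
E [August 22, August 26] → overlapped-by → no.
F [August 13, August 25] → finished-by → no.
G [August 16, August 17] → before → yes.
N [August 1, August 9] → before → yes.
Q [August 20, August 21] → during → no.
S [August 2, August 6] → before → yes.
U [August 15, August 25] → finished-by → no.
V [August 1, August 11] → before → yes.
Result: C, G, N, S, V.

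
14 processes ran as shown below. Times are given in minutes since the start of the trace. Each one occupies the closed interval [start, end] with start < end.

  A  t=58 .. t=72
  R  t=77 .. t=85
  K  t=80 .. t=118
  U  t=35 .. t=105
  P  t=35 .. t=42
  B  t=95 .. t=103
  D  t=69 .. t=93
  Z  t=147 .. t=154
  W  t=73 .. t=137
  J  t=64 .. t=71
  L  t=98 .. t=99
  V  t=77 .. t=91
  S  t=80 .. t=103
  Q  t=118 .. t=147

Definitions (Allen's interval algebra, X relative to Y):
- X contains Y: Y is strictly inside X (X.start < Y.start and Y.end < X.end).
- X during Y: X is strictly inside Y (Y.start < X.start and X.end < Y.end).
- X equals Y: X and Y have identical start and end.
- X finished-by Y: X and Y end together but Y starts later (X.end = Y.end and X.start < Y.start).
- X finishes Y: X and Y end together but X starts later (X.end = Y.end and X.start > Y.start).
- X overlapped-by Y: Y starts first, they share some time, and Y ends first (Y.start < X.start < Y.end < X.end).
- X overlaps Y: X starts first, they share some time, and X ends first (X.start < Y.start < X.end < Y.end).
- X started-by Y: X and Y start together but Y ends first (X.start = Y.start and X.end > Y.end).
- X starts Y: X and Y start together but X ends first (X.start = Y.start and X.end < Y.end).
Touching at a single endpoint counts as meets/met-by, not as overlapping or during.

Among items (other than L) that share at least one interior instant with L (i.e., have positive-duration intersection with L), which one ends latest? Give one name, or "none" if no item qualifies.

Target L = [t=98, t=99].
A [t=58, t=72] → before → excluded.
B [t=95, t=103] → contains → candidate.
D [t=69, t=93] → before → excluded.
J [t=64, t=71] → before → excluded.
K [t=80, t=118] → contains → candidate.
P [t=35, t=42] → before → excluded.
Q [t=118, t=147] → after → excluded.
R [t=77, t=85] → before → excluded.
S [t=80, t=103] → contains → candidate.
U [t=35, t=105] → contains → candidate.
V [t=77, t=91] → before → excluded.
W [t=73, t=137] → contains → candidate.
Z [t=147, t=154] → after → excluded.
Among candidates, latest end is t=137 → W.

W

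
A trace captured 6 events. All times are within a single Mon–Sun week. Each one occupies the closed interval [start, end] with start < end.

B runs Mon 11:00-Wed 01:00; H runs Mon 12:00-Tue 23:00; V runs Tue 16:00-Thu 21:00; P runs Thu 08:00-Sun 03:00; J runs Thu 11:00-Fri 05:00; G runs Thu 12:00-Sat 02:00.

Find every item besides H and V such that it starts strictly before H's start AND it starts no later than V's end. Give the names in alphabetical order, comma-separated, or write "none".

B

Conditions: its start is strictly before H's start (X.start < Mon 12:00) AND its start is no later than V's end (X.start <= Thu 21:00).
B: start Mon 11:00 < Mon 12:00? ✓; start Mon 11:00 <= Thu 21:00? ✓ → yes.
G: start Thu 12:00 < Mon 12:00? ✗; start Thu 12:00 <= Thu 21:00? ✓ → no.
J: start Thu 11:00 < Mon 12:00? ✗; start Thu 11:00 <= Thu 21:00? ✓ → no.
P: start Thu 08:00 < Mon 12:00? ✗; start Thu 08:00 <= Thu 21:00? ✓ → no.
Result: B.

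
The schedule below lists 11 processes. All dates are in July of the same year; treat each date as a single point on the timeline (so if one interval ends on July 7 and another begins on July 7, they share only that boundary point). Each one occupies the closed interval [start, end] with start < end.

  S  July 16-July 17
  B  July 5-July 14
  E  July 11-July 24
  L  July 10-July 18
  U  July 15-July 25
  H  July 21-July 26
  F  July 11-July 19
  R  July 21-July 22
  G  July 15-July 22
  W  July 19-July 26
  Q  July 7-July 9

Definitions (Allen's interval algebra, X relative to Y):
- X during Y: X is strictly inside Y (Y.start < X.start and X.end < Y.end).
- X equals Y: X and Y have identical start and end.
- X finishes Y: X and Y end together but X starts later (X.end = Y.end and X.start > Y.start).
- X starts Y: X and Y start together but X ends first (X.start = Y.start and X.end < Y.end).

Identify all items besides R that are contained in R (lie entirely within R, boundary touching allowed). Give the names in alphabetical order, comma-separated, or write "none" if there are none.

Target R = [July 21, July 22].
B [July 5, July 14] → before → no.
E [July 11, July 24] → contains → no.
F [July 11, July 19] → before → no.
G [July 15, July 22] → finished-by → no.
H [July 21, July 26] → started-by → no.
L [July 10, July 18] → before → no.
Q [July 7, July 9] → before → no.
S [July 16, July 17] → before → no.
U [July 15, July 25] → contains → no.
W [July 19, July 26] → contains → no.
Result: none.

none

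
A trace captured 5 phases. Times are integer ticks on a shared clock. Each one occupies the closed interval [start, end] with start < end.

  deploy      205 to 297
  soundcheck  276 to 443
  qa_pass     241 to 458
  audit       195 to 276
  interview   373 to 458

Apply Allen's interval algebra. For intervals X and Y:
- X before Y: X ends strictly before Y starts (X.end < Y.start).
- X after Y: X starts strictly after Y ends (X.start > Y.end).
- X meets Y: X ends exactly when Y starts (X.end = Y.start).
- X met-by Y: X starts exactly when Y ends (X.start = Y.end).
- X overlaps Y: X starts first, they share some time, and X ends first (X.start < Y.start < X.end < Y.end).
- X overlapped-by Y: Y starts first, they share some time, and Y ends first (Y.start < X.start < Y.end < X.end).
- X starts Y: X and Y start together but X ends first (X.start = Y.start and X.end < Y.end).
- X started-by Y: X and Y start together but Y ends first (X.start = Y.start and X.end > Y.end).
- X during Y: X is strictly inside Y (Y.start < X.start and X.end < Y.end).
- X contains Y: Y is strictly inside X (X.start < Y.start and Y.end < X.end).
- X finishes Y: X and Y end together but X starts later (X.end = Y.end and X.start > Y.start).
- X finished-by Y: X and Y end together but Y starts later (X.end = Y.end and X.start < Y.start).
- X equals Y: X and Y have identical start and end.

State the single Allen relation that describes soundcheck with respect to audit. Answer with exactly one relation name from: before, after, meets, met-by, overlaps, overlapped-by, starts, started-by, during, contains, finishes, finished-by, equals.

soundcheck = [276, 443]; audit = [195, 276].
Compare endpoints: soundcheck.start > audit.start, soundcheck.start = audit.end, soundcheck.end > audit.start, soundcheck.end > audit.end.
That pattern is 'met-by'.

met-by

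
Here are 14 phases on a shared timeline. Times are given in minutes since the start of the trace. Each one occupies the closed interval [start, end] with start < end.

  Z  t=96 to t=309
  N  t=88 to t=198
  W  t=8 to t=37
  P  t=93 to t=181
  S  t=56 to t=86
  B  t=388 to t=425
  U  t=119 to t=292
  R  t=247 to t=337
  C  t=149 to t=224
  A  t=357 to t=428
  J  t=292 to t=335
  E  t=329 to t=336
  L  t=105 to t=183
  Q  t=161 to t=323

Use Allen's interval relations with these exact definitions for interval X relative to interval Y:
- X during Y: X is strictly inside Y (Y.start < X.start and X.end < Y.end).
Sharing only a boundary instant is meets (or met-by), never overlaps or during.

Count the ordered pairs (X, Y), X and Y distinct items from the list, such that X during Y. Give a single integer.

Checking all 182 ordered pairs for relation 'during'; matching pairs in alphabetical order:
(B, A): B during A ✓
(C, U): C during U ✓
(C, Z): C during Z ✓
(E, R): E during R ✓
(J, R): J during R ✓
(L, N): L during N ✓
(L, Z): L during Z ✓
(P, N): P during N ✓
(U, Z): U during Z ✓
Count: 9.

9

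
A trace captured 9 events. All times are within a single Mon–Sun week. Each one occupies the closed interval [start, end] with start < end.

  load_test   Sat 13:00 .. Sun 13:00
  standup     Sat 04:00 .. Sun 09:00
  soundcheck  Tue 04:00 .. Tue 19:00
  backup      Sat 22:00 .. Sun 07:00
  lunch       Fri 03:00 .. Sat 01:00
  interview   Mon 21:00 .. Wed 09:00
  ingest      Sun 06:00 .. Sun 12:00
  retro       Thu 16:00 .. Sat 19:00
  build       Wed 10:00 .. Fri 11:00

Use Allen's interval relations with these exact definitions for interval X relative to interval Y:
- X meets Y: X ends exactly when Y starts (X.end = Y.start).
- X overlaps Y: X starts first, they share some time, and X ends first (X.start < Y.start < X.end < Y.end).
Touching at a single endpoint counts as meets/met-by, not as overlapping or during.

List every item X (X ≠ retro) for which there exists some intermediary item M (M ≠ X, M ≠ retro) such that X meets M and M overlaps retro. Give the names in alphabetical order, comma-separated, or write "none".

Target retro = [Thu 16:00, Sat 19:00].
Intermediaries M with M overlaps retro: build.
Via build — items with X meets build: none.
Union: none.

none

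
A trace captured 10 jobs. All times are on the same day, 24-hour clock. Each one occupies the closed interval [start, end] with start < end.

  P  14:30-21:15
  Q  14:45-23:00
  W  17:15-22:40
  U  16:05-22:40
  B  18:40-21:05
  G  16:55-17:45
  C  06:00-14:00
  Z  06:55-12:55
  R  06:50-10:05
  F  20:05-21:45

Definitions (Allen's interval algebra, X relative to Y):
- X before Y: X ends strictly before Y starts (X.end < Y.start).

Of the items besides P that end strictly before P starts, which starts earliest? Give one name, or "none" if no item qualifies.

C

Target P = [14:30, 21:15].
B [18:40, 21:05] → during → excluded.
C [06:00, 14:00] → before → candidate.
F [20:05, 21:45] → overlapped-by → excluded.
G [16:55, 17:45] → during → excluded.
Q [14:45, 23:00] → overlapped-by → excluded.
R [06:50, 10:05] → before → candidate.
U [16:05, 22:40] → overlapped-by → excluded.
W [17:15, 22:40] → overlapped-by → excluded.
Z [06:55, 12:55] → before → candidate.
Among candidates, earliest start is 06:00 → C.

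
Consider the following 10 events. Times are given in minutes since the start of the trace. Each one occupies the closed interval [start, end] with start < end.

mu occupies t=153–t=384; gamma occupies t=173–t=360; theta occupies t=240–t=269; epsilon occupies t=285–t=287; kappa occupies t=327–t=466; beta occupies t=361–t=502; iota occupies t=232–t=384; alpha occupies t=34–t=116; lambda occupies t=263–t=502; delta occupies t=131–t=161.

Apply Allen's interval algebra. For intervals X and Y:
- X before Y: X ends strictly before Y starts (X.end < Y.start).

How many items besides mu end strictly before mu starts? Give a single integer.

1

Target mu = [t=153, t=384].
alpha [t=34, t=116] → before → counts.
beta [t=361, t=502] → overlapped-by → no.
delta [t=131, t=161] → overlaps → no.
epsilon [t=285, t=287] → during → no.
gamma [t=173, t=360] → during → no.
iota [t=232, t=384] → finishes → no.
kappa [t=327, t=466] → overlapped-by → no.
lambda [t=263, t=502] → overlapped-by → no.
theta [t=240, t=269] → during → no.
Total: 1.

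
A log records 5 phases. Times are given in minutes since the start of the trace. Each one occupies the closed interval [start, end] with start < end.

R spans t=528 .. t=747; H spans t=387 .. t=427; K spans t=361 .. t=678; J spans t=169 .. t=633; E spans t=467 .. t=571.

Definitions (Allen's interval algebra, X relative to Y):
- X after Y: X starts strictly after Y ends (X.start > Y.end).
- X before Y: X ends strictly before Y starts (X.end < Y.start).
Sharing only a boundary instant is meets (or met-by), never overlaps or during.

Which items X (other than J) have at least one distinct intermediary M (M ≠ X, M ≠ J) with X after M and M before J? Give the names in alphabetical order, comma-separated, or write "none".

none

Target J = [t=169, t=633].
Intermediaries M with M before J: none.
Union: none.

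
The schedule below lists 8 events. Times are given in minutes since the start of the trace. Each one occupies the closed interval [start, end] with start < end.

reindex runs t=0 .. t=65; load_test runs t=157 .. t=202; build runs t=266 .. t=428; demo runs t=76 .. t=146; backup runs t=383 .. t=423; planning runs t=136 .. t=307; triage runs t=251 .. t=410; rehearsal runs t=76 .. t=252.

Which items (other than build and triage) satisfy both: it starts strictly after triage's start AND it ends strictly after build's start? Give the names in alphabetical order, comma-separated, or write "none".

Conditions: its start is strictly after triage's start (X.start > t=251) AND its end is strictly after build's start (X.end > t=266).
backup: start t=383 > t=251? ✓; end t=423 > t=266? ✓ → yes.
demo: start t=76 > t=251? ✗; end t=146 > t=266? ✗ → no.
load_test: start t=157 > t=251? ✗; end t=202 > t=266? ✗ → no.
planning: start t=136 > t=251? ✗; end t=307 > t=266? ✓ → no.
rehearsal: start t=76 > t=251? ✗; end t=252 > t=266? ✗ → no.
reindex: start t=0 > t=251? ✗; end t=65 > t=266? ✗ → no.
Result: backup.

backup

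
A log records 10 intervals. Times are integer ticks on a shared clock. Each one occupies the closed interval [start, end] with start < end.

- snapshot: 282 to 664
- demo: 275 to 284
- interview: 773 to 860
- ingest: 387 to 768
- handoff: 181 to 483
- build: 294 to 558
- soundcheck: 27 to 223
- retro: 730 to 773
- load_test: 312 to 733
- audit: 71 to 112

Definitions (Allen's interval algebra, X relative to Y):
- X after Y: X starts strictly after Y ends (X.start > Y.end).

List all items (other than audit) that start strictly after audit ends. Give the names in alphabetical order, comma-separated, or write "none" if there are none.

Target audit = [71, 112].
build [294, 558] → after → yes.
demo [275, 284] → after → yes.
handoff [181, 483] → after → yes.
ingest [387, 768] → after → yes.
interview [773, 860] → after → yes.
load_test [312, 733] → after → yes.
retro [730, 773] → after → yes.
snapshot [282, 664] → after → yes.
soundcheck [27, 223] → contains → no.
Result: build, demo, handoff, ingest, interview, load_test, retro, snapshot.

build, demo, handoff, ingest, interview, load_test, retro, snapshot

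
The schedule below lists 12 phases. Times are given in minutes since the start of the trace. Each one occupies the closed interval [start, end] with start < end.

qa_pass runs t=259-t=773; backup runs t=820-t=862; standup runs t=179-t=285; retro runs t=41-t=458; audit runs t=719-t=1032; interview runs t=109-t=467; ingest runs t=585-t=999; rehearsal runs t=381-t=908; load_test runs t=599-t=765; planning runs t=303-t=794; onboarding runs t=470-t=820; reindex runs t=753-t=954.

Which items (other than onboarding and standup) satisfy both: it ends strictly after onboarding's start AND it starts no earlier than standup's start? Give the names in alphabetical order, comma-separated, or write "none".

audit, backup, ingest, load_test, planning, qa_pass, rehearsal, reindex

Conditions: its end is strictly after onboarding's start (X.end > t=470) AND its start is no earlier than standup's start (X.start >= t=179).
audit: end t=1032 > t=470? ✓; start t=719 >= t=179? ✓ → yes.
backup: end t=862 > t=470? ✓; start t=820 >= t=179? ✓ → yes.
ingest: end t=999 > t=470? ✓; start t=585 >= t=179? ✓ → yes.
interview: end t=467 > t=470? ✗; start t=109 >= t=179? ✗ → no.
load_test: end t=765 > t=470? ✓; start t=599 >= t=179? ✓ → yes.
planning: end t=794 > t=470? ✓; start t=303 >= t=179? ✓ → yes.
qa_pass: end t=773 > t=470? ✓; start t=259 >= t=179? ✓ → yes.
rehearsal: end t=908 > t=470? ✓; start t=381 >= t=179? ✓ → yes.
reindex: end t=954 > t=470? ✓; start t=753 >= t=179? ✓ → yes.
retro: end t=458 > t=470? ✗; start t=41 >= t=179? ✗ → no.
Result: audit, backup, ingest, load_test, planning, qa_pass, rehearsal, reindex.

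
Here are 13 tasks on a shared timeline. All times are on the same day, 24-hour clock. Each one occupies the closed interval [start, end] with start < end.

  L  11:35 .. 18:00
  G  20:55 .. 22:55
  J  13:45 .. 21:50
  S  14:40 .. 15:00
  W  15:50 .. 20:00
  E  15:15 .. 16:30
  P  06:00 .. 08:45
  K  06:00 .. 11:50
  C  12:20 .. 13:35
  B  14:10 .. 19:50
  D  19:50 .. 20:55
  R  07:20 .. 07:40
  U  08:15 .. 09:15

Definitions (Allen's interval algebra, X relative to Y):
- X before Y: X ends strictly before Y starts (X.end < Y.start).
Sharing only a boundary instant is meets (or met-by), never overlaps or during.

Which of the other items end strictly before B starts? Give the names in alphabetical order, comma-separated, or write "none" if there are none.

C, K, P, R, U

Target B = [14:10, 19:50].
C [12:20, 13:35] → before → yes.
D [19:50, 20:55] → met-by → no.
E [15:15, 16:30] → during → no.
G [20:55, 22:55] → after → no.
J [13:45, 21:50] → contains → no.
K [06:00, 11:50] → before → yes.
L [11:35, 18:00] → overlaps → no.
P [06:00, 08:45] → before → yes.
R [07:20, 07:40] → before → yes.
S [14:40, 15:00] → during → no.
U [08:15, 09:15] → before → yes.
W [15:50, 20:00] → overlapped-by → no.
Result: C, K, P, R, U.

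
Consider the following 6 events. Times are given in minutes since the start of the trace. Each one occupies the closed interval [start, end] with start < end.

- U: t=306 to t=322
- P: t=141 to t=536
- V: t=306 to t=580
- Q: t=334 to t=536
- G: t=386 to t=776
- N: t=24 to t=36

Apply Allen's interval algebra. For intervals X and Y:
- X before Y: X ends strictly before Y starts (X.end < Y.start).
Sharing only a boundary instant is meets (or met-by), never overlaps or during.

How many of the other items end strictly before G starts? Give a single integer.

2

Target G = [t=386, t=776].
N [t=24, t=36] → before → counts.
P [t=141, t=536] → overlaps → no.
Q [t=334, t=536] → overlaps → no.
U [t=306, t=322] → before → counts.
V [t=306, t=580] → overlaps → no.
Total: 2.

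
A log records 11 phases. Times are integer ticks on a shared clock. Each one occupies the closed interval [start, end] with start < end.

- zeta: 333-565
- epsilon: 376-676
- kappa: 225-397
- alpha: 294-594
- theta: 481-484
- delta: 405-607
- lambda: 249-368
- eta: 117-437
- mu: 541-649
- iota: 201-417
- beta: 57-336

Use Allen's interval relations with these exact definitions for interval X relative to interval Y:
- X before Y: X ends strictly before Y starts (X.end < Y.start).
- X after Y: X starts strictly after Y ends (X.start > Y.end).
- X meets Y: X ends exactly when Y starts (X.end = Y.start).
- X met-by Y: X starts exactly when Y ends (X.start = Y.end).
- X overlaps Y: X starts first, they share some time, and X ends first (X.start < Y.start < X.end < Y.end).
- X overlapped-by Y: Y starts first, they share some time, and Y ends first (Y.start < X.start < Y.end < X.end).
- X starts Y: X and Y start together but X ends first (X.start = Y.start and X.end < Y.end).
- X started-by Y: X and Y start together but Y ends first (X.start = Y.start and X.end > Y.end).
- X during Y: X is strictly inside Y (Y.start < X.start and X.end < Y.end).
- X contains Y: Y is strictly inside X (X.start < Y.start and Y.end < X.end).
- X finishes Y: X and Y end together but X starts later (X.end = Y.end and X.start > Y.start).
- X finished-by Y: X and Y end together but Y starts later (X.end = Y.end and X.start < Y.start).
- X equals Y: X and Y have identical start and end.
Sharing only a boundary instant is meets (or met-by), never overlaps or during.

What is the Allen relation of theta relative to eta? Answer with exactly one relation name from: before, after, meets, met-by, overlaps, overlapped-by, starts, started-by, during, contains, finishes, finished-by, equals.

theta = [481, 484]; eta = [117, 437].
Compare endpoints: theta.start > eta.start, theta.start > eta.end, theta.end > eta.start, theta.end > eta.end.
That pattern is 'after'.

after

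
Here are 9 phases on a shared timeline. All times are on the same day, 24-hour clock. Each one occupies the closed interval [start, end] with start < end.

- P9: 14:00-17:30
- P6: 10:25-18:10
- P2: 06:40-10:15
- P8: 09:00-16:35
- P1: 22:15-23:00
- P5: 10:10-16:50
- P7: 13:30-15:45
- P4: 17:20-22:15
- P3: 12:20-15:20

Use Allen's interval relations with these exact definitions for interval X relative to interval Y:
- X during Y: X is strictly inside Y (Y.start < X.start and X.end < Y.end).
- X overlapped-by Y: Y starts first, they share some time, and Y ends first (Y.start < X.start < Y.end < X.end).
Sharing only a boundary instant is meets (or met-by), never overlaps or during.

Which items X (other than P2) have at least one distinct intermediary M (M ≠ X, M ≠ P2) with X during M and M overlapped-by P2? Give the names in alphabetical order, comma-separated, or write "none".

P3, P7

Target P2 = [06:40, 10:15].
Intermediaries M with M overlapped-by P2: P5, P8.
Via P5 — items with X during P5: P3, P7.
Via P8 — items with X during P8: P3, P7.
Union: P3, P7.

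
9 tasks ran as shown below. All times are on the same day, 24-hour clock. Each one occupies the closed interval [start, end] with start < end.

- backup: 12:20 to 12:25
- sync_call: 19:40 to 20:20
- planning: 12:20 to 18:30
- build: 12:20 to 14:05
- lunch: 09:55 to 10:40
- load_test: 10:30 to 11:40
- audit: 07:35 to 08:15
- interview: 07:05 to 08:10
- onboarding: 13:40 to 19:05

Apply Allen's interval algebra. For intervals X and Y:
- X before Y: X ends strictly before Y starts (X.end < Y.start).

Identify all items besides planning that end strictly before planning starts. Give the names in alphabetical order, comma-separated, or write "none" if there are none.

Target planning = [12:20, 18:30].
audit [07:35, 08:15] → before → yes.
backup [12:20, 12:25] → starts → no.
build [12:20, 14:05] → starts → no.
interview [07:05, 08:10] → before → yes.
load_test [10:30, 11:40] → before → yes.
lunch [09:55, 10:40] → before → yes.
onboarding [13:40, 19:05] → overlapped-by → no.
sync_call [19:40, 20:20] → after → no.
Result: audit, interview, load_test, lunch.

audit, interview, load_test, lunch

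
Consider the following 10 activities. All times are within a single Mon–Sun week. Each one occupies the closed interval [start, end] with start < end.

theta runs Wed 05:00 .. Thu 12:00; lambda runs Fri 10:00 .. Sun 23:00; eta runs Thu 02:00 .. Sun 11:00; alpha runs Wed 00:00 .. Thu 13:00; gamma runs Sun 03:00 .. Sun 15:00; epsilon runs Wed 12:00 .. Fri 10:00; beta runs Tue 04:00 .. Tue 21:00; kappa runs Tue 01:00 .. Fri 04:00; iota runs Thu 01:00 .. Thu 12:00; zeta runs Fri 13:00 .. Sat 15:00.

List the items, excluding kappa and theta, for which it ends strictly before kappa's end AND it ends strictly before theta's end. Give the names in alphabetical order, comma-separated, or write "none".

Conditions: its end is strictly before kappa's end (X.end < Fri 04:00) AND its end is strictly before theta's end (X.end < Thu 12:00).
alpha: end Thu 13:00 < Fri 04:00? ✓; end Thu 13:00 < Thu 12:00? ✗ → no.
beta: end Tue 21:00 < Fri 04:00? ✓; end Tue 21:00 < Thu 12:00? ✓ → yes.
epsilon: end Fri 10:00 < Fri 04:00? ✗; end Fri 10:00 < Thu 12:00? ✗ → no.
eta: end Sun 11:00 < Fri 04:00? ✗; end Sun 11:00 < Thu 12:00? ✗ → no.
gamma: end Sun 15:00 < Fri 04:00? ✗; end Sun 15:00 < Thu 12:00? ✗ → no.
iota: end Thu 12:00 < Fri 04:00? ✓; end Thu 12:00 < Thu 12:00? ✗ → no.
lambda: end Sun 23:00 < Fri 04:00? ✗; end Sun 23:00 < Thu 12:00? ✗ → no.
zeta: end Sat 15:00 < Fri 04:00? ✗; end Sat 15:00 < Thu 12:00? ✗ → no.
Result: beta.

beta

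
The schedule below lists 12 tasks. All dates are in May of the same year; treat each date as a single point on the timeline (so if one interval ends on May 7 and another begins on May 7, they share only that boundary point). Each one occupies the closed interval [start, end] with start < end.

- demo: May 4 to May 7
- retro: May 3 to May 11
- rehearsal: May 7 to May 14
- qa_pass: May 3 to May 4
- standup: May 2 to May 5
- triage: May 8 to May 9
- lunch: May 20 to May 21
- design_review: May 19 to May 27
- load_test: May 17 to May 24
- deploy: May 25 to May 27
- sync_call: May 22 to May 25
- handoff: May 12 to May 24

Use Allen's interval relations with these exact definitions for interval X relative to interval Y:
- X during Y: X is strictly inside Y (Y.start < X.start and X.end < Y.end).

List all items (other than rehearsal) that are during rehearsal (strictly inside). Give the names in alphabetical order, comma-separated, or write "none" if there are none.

Target rehearsal = [May 7, May 14].
demo [May 4, May 7] → meets → no.
deploy [May 25, May 27] → after → no.
design_review [May 19, May 27] → after → no.
handoff [May 12, May 24] → overlapped-by → no.
load_test [May 17, May 24] → after → no.
lunch [May 20, May 21] → after → no.
qa_pass [May 3, May 4] → before → no.
retro [May 3, May 11] → overlaps → no.
standup [May 2, May 5] → before → no.
sync_call [May 22, May 25] → after → no.
triage [May 8, May 9] → during → yes.
Result: triage.

triage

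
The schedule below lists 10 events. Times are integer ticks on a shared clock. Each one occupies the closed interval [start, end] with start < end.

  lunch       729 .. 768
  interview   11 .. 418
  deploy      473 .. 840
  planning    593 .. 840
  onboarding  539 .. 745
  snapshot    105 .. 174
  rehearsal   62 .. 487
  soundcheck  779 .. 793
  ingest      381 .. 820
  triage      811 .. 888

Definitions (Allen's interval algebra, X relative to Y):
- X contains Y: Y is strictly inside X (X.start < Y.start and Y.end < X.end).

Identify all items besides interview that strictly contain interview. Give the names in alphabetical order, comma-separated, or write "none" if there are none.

none

Target interview = [11, 418].
deploy [473, 840] → after → no.
ingest [381, 820] → overlapped-by → no.
lunch [729, 768] → after → no.
onboarding [539, 745] → after → no.
planning [593, 840] → after → no.
rehearsal [62, 487] → overlapped-by → no.
snapshot [105, 174] → during → no.
soundcheck [779, 793] → after → no.
triage [811, 888] → after → no.
Result: none.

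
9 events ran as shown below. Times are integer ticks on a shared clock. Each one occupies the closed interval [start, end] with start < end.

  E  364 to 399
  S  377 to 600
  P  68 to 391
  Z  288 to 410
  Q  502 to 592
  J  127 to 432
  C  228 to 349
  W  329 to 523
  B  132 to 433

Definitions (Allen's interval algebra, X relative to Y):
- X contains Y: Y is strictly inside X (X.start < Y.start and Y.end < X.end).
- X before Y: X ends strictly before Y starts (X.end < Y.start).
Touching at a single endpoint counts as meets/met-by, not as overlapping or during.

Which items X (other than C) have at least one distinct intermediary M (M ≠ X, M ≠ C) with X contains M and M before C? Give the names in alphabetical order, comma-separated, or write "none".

none

Target C = [228, 349].
Intermediaries M with M before C: none.
Union: none.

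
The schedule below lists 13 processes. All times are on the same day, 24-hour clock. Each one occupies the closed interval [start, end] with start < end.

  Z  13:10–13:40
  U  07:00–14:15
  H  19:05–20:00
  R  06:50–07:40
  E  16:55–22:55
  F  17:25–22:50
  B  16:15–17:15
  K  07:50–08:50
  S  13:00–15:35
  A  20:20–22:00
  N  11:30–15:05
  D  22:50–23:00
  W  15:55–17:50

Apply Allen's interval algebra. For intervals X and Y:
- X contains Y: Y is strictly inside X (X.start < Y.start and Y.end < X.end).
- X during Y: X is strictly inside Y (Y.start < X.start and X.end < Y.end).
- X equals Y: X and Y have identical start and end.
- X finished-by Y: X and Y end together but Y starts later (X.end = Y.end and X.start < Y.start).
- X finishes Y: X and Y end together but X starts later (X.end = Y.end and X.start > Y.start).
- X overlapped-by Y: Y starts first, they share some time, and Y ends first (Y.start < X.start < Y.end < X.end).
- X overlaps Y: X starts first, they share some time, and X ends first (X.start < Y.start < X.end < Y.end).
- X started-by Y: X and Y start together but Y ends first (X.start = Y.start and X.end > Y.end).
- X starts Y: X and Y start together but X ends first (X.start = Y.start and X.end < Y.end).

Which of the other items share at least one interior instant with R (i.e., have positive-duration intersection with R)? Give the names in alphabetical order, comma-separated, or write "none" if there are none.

Target R = [06:50, 07:40].
A [20:20, 22:00] → after → no.
B [16:15, 17:15] → after → no.
D [22:50, 23:00] → after → no.
E [16:55, 22:55] → after → no.
F [17:25, 22:50] → after → no.
H [19:05, 20:00] → after → no.
K [07:50, 08:50] → after → no.
N [11:30, 15:05] → after → no.
S [13:00, 15:35] → after → no.
U [07:00, 14:15] → overlapped-by → yes.
W [15:55, 17:50] → after → no.
Z [13:10, 13:40] → after → no.
Result: U.

U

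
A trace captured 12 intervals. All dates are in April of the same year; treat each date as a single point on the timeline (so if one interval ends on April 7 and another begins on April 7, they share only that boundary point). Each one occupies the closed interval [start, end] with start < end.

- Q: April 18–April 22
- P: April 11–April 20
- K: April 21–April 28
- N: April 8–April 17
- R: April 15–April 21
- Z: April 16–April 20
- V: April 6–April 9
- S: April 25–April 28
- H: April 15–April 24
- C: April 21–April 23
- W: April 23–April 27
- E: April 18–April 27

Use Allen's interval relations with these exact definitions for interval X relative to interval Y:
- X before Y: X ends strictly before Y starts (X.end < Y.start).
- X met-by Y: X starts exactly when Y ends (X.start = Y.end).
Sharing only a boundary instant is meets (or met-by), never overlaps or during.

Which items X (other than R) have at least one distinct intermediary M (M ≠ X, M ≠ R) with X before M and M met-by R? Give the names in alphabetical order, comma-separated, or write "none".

Target R = [April 15, April 21].
Intermediaries M with M met-by R: C, K.
Via C — items with X before C: N, P, V, Z.
Via K — items with X before K: N, P, V, Z.
Union: N, P, V, Z.

N, P, V, Z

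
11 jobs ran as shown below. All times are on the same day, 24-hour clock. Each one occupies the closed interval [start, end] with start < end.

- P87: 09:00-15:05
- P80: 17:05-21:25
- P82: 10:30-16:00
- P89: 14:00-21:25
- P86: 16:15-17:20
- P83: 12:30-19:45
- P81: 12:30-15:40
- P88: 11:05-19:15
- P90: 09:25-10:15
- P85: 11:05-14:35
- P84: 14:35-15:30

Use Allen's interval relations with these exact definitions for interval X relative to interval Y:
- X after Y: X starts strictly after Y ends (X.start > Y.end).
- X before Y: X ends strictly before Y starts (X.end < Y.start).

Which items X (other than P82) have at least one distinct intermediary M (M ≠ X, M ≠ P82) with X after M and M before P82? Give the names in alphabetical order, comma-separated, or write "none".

Target P82 = [10:30, 16:00].
Intermediaries M with M before P82: P90.
Via P90 — items with X after P90: P80, P81, P83, P84, P85, P86, P88, P89.
Union: P80, P81, P83, P84, P85, P86, P88, P89.

P80, P81, P83, P84, P85, P86, P88, P89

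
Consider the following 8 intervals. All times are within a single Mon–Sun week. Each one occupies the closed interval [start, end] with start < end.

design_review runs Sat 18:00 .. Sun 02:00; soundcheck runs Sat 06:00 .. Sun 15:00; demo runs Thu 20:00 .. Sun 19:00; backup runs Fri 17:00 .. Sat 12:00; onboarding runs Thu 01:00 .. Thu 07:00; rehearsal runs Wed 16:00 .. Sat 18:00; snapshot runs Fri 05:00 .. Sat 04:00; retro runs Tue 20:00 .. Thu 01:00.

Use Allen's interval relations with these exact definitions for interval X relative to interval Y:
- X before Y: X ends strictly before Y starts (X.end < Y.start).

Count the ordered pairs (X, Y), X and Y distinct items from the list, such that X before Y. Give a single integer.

13

Checking all 56 ordered pairs for relation 'before'; matching pairs in alphabetical order:
(backup, design_review): backup before design_review ✓
(onboarding, backup): onboarding before backup ✓
(onboarding, demo): onboarding before demo ✓
(onboarding, design_review): onboarding before design_review ✓
(onboarding, snapshot): onboarding before snapshot ✓
(onboarding, soundcheck): onboarding before soundcheck ✓
(retro, backup): retro before backup ✓
(retro, demo): retro before demo ✓
(retro, design_review): retro before design_review ✓
(retro, snapshot): retro before snapshot ✓
(retro, soundcheck): retro before soundcheck ✓
(snapshot, design_review): snapshot before design_review ✓
(snapshot, soundcheck): snapshot before soundcheck ✓
Count: 13.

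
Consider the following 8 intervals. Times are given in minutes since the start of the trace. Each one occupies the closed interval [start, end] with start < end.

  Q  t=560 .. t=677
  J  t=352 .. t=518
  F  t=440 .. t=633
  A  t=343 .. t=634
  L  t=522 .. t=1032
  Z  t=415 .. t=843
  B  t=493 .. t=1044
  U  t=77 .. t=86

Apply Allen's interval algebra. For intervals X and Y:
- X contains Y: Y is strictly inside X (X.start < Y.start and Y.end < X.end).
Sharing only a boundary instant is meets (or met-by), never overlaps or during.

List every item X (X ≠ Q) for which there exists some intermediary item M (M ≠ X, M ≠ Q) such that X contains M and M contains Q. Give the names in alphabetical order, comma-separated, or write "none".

B

Target Q = [t=560, t=677].
Intermediaries M with M contains Q: B, L, Z.
Via B — items with X contains B: none.
Via L — items with X contains L: B.
Via Z — items with X contains Z: none.
Union: B.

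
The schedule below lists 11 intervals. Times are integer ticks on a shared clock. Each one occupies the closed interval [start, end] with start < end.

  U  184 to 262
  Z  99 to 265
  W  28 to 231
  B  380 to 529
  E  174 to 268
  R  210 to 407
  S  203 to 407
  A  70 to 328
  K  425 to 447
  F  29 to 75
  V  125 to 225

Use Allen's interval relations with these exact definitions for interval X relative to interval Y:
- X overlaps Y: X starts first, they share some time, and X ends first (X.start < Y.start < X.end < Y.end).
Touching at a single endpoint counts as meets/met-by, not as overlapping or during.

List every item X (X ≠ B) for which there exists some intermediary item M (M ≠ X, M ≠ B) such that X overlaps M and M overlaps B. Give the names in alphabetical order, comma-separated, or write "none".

Target B = [380, 529].
Intermediaries M with M overlaps B: R, S.
Via R — items with X overlaps R: A, E, U, V, W, Z.
Via S — items with X overlaps S: A, E, U, V, W, Z.
Union: A, E, U, V, W, Z.

A, E, U, V, W, Z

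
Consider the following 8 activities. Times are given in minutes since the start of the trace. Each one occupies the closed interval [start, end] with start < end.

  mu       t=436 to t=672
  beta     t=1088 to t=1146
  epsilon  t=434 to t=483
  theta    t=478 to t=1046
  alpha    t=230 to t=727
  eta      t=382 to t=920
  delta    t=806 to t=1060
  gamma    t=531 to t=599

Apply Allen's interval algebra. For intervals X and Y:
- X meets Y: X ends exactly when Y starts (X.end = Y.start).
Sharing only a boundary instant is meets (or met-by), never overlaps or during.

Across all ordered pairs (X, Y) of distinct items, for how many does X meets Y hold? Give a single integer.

Checking all 56 ordered pairs for relation 'meets'; matching pairs in alphabetical order:
No pair satisfies it.
Count: 0.

0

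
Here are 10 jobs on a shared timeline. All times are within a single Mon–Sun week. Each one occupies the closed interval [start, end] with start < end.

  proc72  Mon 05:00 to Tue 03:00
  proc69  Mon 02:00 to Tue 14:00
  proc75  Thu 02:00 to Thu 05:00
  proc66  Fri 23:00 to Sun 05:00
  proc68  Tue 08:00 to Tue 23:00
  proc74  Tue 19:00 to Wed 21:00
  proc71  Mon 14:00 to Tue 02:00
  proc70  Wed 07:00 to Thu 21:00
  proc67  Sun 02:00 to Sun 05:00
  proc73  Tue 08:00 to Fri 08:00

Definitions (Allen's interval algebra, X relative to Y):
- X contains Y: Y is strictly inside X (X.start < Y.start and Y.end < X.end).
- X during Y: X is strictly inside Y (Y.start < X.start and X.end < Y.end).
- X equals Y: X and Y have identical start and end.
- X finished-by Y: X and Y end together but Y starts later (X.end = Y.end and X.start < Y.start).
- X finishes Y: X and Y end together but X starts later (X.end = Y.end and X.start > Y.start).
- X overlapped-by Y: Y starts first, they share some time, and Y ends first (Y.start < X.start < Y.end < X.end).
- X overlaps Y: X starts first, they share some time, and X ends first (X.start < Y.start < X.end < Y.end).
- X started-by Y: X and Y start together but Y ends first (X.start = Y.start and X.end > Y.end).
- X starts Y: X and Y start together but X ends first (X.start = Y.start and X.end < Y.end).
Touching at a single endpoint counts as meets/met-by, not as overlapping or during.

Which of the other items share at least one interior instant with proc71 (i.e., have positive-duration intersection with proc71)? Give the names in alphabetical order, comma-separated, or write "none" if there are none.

proc69, proc72

Target proc71 = [Mon 14:00, Tue 02:00].
proc66 [Fri 23:00, Sun 05:00] → after → no.
proc67 [Sun 02:00, Sun 05:00] → after → no.
proc68 [Tue 08:00, Tue 23:00] → after → no.
proc69 [Mon 02:00, Tue 14:00] → contains → yes.
proc70 [Wed 07:00, Thu 21:00] → after → no.
proc72 [Mon 05:00, Tue 03:00] → contains → yes.
proc73 [Tue 08:00, Fri 08:00] → after → no.
proc74 [Tue 19:00, Wed 21:00] → after → no.
proc75 [Thu 02:00, Thu 05:00] → after → no.
Result: proc69, proc72.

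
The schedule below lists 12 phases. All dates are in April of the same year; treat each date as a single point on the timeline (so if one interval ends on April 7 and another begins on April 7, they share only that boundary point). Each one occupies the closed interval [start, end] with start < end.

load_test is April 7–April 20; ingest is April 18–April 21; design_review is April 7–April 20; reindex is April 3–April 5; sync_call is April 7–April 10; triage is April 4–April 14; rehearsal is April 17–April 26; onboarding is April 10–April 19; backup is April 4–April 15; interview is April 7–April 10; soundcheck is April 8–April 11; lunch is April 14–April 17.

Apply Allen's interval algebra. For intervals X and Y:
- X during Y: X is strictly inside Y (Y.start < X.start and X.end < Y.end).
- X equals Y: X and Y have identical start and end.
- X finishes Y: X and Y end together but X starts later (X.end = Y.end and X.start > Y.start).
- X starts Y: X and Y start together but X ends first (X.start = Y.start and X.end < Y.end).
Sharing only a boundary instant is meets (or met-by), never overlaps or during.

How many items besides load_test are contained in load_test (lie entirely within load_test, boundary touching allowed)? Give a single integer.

Target load_test = [April 7, April 20].
backup [April 4, April 15] → overlaps → no.
design_review [April 7, April 20] → equals → counts.
ingest [April 18, April 21] → overlapped-by → no.
interview [April 7, April 10] → starts → counts.
lunch [April 14, April 17] → during → counts.
onboarding [April 10, April 19] → during → counts.
rehearsal [April 17, April 26] → overlapped-by → no.
reindex [April 3, April 5] → before → no.
soundcheck [April 8, April 11] → during → counts.
sync_call [April 7, April 10] → starts → counts.
triage [April 4, April 14] → overlaps → no.
Total: 6.

6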